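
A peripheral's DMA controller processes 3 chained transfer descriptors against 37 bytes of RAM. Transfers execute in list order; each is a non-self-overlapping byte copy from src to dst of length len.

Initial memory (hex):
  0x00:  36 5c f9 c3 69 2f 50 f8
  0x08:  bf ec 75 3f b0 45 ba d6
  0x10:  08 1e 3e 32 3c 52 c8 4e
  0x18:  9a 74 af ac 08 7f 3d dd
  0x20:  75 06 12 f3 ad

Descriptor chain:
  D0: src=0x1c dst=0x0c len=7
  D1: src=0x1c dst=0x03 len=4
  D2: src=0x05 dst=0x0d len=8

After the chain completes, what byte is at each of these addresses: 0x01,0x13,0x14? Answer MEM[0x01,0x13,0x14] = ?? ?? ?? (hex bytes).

D0: mem[0x0c..0x12] <- [08 7f 3d dd 75 06 12]
D1: mem[0x03..0x06] <- [08 7f 3d dd]
D2: mem[0x0d..0x14] <- [3d dd f8 bf ec 75 3f 08]
query mem[0x01]=0x5c, mem[0x13]=0x3f, mem[0x14]=0x08

MEM[0x01,0x13,0x14] = 5c 3f 08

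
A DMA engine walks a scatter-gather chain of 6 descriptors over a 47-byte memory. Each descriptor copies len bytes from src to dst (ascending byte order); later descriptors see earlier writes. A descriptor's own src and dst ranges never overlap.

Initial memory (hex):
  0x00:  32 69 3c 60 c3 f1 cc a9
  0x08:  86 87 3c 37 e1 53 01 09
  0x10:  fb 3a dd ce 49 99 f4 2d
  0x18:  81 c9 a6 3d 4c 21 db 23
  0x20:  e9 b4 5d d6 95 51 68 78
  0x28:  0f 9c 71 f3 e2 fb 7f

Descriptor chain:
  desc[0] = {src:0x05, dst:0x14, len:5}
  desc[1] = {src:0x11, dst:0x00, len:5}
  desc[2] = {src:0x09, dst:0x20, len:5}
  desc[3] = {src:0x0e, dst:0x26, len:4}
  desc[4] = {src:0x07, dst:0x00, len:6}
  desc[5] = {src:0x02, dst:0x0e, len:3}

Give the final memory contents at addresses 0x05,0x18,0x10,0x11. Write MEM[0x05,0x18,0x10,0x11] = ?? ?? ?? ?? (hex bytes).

MEM[0x05,0x18,0x10,0x11] = e1 87 37 3a

[0] 0x05->0x14 len=5 : f1 cc a9 86 87
[1] 0x11->0x00 len=5 : 3a dd ce f1 cc
[2] 0x09->0x20 len=5 : 87 3c 37 e1 53
[3] 0x0e->0x26 len=4 : 01 09 fb 3a
[4] 0x07->0x00 len=6 : a9 86 87 3c 37 e1
[5] 0x02->0x0e len=3 : 87 3c 37
query mem[0x05]=0xe1, mem[0x18]=0x87, mem[0x10]=0x37, mem[0x11]=0x3a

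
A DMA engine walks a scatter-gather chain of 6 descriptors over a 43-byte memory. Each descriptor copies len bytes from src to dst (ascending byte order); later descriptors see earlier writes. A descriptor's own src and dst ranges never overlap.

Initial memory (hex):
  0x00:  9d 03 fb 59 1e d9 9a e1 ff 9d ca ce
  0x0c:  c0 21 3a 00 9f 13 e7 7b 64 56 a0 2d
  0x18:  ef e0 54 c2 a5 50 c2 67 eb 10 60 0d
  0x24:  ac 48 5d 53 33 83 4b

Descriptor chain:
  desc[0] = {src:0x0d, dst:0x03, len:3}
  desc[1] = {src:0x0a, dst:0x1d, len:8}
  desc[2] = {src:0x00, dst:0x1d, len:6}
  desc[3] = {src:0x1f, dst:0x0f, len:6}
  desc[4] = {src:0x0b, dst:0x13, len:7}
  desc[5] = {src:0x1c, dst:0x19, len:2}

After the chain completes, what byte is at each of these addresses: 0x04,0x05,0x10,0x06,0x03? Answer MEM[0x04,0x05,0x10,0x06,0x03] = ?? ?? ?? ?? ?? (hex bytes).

D0: mem[0x03..0x05] <- [21 3a 00]
D1: mem[0x1d..0x24] <- [ca ce c0 21 3a 00 9f 13]
D2: mem[0x1d..0x22] <- [9d 03 fb 21 3a 00]
D3: mem[0x0f..0x14] <- [fb 21 3a 00 9f 13]
D4: mem[0x13..0x19] <- [ce c0 21 3a fb 21 3a]
D5: mem[0x19..0x1a] <- [a5 9d]
query mem[0x04]=0x3a, mem[0x05]=0x00, mem[0x10]=0x21, mem[0x06]=0x9a, mem[0x03]=0x21

MEM[0x04,0x05,0x10,0x06,0x03] = 3a 00 21 9a 21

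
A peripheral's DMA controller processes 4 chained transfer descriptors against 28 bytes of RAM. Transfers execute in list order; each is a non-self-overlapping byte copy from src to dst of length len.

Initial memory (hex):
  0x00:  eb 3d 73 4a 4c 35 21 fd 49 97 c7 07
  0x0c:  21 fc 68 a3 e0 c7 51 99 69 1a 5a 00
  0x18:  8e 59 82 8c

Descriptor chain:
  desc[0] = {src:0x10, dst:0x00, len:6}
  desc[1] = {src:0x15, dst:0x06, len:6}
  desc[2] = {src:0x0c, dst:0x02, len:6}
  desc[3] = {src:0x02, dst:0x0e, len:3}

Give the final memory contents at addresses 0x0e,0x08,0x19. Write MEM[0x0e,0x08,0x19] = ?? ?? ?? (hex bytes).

  after D0: wrote 6B at 0x00 = e0c75199691a
  after D1: wrote 6B at 0x06 = 1a5a008e5982
  after D2: wrote 6B at 0x02 = 21fc68a3e0c7
  after D3: wrote 3B at 0x0e = 21fc68
query mem[0x0e]=0x21, mem[0x08]=0x00, mem[0x19]=0x59

MEM[0x0e,0x08,0x19] = 21 00 59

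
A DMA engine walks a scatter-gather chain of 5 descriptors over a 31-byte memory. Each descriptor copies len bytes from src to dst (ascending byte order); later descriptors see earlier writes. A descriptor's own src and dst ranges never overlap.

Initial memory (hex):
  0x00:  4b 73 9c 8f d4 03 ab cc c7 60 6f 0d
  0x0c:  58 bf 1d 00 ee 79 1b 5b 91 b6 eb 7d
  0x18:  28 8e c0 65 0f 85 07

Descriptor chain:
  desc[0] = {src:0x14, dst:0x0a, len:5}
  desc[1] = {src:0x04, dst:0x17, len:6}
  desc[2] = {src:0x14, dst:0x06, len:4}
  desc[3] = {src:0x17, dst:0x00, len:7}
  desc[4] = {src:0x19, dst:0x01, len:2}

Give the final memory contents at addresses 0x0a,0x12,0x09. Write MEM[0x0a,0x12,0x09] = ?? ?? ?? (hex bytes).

MEM[0x0a,0x12,0x09] = 91 1b d4

[0] 0x14->0x0a len=5 : 91 b6 eb 7d 28
[1] 0x04->0x17 len=6 : d4 03 ab cc c7 60
[2] 0x14->0x06 len=4 : 91 b6 eb d4
[3] 0x17->0x00 len=7 : d4 03 ab cc c7 60 85
[4] 0x19->0x01 len=2 : ab cc
query mem[0x0a]=0x91, mem[0x12]=0x1b, mem[0x09]=0xd4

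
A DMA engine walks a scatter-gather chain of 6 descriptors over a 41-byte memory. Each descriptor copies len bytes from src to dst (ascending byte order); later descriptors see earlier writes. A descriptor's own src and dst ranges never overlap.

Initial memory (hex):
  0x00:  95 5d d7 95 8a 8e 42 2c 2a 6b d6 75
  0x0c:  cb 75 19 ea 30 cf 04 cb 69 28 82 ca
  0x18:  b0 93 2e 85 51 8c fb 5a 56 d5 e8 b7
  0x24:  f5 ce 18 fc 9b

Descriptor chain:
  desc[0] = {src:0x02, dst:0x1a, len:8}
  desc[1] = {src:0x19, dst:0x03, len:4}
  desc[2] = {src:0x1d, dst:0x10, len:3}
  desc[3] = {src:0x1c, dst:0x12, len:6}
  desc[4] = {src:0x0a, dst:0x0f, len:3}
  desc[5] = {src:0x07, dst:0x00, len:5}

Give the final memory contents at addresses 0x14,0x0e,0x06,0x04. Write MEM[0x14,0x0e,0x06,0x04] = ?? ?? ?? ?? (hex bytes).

D0: mem[0x1a..0x21] <- [d7 95 8a 8e 42 2c 2a 6b]
D1: mem[0x03..0x06] <- [93 d7 95 8a]
D2: mem[0x10..0x12] <- [8e 42 2c]
D3: mem[0x12..0x17] <- [8a 8e 42 2c 2a 6b]
D4: mem[0x0f..0x11] <- [d6 75 cb]
D5: mem[0x00..0x04] <- [2c 2a 6b d6 75]
query mem[0x14]=0x42, mem[0x0e]=0x19, mem[0x06]=0x8a, mem[0x04]=0x75

MEM[0x14,0x0e,0x06,0x04] = 42 19 8a 75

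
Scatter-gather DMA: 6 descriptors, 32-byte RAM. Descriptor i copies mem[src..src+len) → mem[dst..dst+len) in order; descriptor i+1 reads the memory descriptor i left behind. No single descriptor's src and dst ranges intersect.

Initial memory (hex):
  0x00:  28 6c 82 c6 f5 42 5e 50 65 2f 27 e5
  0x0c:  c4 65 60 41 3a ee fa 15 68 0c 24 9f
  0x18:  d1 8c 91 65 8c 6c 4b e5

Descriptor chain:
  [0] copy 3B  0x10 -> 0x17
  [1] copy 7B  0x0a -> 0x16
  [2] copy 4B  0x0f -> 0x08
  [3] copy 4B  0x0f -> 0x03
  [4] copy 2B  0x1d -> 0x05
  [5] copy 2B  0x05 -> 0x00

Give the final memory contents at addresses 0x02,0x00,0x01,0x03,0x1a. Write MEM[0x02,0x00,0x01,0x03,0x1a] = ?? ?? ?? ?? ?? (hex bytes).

MEM[0x02,0x00,0x01,0x03,0x1a] = 82 6c 4b 41 60

#0 dst[0x17+3] := {0x3a,0xee,0xfa}
#1 dst[0x16+7] := {0x27,0xe5,0xc4,0x65,0x60,0x41,0x3a}
#2 dst[0x08+4] := {0x41,0x3a,0xee,0xfa}
#3 dst[0x03+4] := {0x41,0x3a,0xee,0xfa}
#4 dst[0x05+2] := {0x6c,0x4b}
#5 dst[0x00+2] := {0x6c,0x4b}
query mem[0x02]=0x82, mem[0x00]=0x6c, mem[0x01]=0x4b, mem[0x03]=0x41, mem[0x1a]=0x60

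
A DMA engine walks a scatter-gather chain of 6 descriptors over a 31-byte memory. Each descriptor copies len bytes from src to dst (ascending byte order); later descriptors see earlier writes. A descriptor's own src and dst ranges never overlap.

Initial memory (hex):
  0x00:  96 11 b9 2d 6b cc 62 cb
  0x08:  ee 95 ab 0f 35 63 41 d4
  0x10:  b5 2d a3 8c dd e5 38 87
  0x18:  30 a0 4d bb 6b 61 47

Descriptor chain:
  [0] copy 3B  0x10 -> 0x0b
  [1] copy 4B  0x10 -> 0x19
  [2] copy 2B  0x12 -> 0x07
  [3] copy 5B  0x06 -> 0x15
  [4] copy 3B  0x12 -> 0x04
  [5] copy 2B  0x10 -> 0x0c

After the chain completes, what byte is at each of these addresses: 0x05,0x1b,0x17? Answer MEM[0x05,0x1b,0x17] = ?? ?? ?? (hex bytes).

#0 dst[0x0b+3] := {0xb5,0x2d,0xa3}
#1 dst[0x19+4] := {0xb5,0x2d,0xa3,0x8c}
#2 dst[0x07+2] := {0xa3,0x8c}
#3 dst[0x15+5] := {0x62,0xa3,0x8c,0x95,0xab}
#4 dst[0x04+3] := {0xa3,0x8c,0xdd}
#5 dst[0x0c+2] := {0xb5,0x2d}
query mem[0x05]=0x8c, mem[0x1b]=0xa3, mem[0x17]=0x8c

MEM[0x05,0x1b,0x17] = 8c a3 8c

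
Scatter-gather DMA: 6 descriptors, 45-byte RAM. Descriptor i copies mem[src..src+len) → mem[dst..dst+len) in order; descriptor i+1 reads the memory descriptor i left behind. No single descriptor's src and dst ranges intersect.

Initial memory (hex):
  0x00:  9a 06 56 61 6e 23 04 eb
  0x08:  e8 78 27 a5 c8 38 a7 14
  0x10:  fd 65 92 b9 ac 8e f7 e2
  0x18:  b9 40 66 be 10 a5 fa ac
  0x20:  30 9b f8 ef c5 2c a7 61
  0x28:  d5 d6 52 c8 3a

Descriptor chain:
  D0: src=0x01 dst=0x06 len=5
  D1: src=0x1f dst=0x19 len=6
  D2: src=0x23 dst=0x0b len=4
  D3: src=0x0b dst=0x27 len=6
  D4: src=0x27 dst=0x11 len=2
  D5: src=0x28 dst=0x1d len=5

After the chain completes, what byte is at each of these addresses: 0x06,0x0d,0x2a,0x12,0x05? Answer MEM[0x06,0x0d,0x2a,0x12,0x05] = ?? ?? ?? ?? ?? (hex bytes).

D0: mem[0x06..0x0a] <- [06 56 61 6e 23]
D1: mem[0x19..0x1e] <- [ac 30 9b f8 ef c5]
D2: mem[0x0b..0x0e] <- [ef c5 2c a7]
D3: mem[0x27..0x2c] <- [ef c5 2c a7 14 fd]
D4: mem[0x11..0x12] <- [ef c5]
D5: mem[0x1d..0x21] <- [c5 2c a7 14 fd]
query mem[0x06]=0x06, mem[0x0d]=0x2c, mem[0x2a]=0xa7, mem[0x12]=0xc5, mem[0x05]=0x23

MEM[0x06,0x0d,0x2a,0x12,0x05] = 06 2c a7 c5 23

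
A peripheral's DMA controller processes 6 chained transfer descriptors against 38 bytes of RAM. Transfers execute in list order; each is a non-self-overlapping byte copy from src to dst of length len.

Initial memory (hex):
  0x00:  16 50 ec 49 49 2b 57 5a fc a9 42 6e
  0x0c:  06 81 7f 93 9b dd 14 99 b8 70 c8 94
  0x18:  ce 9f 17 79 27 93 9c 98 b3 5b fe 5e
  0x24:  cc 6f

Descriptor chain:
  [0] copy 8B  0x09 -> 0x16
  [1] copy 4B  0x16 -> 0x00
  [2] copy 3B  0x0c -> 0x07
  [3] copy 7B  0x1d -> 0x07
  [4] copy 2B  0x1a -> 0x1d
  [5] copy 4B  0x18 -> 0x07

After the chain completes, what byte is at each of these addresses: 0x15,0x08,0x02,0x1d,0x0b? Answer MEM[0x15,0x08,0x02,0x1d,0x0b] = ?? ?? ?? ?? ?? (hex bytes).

  after D0: wrote 8B at 0x16 = a9426e06817f939b
  after D1: wrote 4B at 0x00 = a9426e06
  after D2: wrote 3B at 0x07 = 06817f
  after D3: wrote 7B at 0x07 = 9b9c98b35bfe5e
  after D4: wrote 2B at 0x1d = 817f
  after D5: wrote 4B at 0x07 = 6e06817f
query mem[0x15]=0x70, mem[0x08]=0x06, mem[0x02]=0x6e, mem[0x1d]=0x81, mem[0x0b]=0x5b

MEM[0x15,0x08,0x02,0x1d,0x0b] = 70 06 6e 81 5b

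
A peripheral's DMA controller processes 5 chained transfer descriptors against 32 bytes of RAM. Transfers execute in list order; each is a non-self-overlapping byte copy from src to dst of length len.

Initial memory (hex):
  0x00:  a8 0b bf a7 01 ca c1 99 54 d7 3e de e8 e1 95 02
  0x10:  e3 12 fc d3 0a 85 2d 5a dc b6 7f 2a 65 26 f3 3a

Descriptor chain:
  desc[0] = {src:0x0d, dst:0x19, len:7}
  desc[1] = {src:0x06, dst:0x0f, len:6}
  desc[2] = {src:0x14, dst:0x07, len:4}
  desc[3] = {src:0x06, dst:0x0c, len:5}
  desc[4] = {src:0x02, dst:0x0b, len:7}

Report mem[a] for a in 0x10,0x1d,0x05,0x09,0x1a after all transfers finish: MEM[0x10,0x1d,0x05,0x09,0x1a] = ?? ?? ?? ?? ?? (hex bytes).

#0 dst[0x19+7] := {0xe1,0x95,0x02,0xe3,0x12,0xfc,0xd3}
#1 dst[0x0f+6] := {0xc1,0x99,0x54,0xd7,0x3e,0xde}
#2 dst[0x07+4] := {0xde,0x85,0x2d,0x5a}
#3 dst[0x0c+5] := {0xc1,0xde,0x85,0x2d,0x5a}
#4 dst[0x0b+7] := {0xbf,0xa7,0x01,0xca,0xc1,0xde,0x85}
query mem[0x10]=0xde, mem[0x1d]=0x12, mem[0x05]=0xca, mem[0x09]=0x2d, mem[0x1a]=0x95

MEM[0x10,0x1d,0x05,0x09,0x1a] = de 12 ca 2d 95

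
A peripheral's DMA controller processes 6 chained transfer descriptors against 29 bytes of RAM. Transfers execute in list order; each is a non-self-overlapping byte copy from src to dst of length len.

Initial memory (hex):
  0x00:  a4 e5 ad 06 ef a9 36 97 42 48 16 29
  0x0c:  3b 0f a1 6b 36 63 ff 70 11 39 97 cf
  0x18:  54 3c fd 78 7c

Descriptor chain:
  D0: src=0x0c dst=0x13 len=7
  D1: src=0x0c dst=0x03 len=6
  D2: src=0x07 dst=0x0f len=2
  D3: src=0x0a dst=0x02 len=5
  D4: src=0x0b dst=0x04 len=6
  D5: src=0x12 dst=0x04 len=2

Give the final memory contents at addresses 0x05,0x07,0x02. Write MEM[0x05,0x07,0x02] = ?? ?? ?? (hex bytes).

MEM[0x05,0x07,0x02] = 3b a1 16

  after D0: wrote 7B at 0x13 = 3b0fa16b3663ff
  after D1: wrote 6B at 0x03 = 3b0fa16b3663
  after D2: wrote 2B at 0x0f = 3663
  after D3: wrote 5B at 0x02 = 16293b0fa1
  after D4: wrote 6B at 0x04 = 293b0fa13663
  after D5: wrote 2B at 0x04 = ff3b
query mem[0x05]=0x3b, mem[0x07]=0xa1, mem[0x02]=0x16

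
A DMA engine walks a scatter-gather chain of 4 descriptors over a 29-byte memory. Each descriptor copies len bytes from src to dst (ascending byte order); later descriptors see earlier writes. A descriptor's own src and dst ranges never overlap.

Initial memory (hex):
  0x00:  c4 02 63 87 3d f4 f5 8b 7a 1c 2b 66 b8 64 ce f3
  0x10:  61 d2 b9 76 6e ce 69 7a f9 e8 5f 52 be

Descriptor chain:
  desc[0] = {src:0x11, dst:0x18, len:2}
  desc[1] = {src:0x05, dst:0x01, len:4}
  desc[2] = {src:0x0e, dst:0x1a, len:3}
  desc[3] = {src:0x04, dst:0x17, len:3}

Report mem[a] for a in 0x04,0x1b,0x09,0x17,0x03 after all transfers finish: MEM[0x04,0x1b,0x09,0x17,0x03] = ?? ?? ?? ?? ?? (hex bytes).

  after D0: wrote 2B at 0x18 = d2b9
  after D1: wrote 4B at 0x01 = f4f58b7a
  after D2: wrote 3B at 0x1a = cef361
  after D3: wrote 3B at 0x17 = 7af4f5
query mem[0x04]=0x7a, mem[0x1b]=0xf3, mem[0x09]=0x1c, mem[0x17]=0x7a, mem[0x03]=0x8b

MEM[0x04,0x1b,0x09,0x17,0x03] = 7a f3 1c 7a 8b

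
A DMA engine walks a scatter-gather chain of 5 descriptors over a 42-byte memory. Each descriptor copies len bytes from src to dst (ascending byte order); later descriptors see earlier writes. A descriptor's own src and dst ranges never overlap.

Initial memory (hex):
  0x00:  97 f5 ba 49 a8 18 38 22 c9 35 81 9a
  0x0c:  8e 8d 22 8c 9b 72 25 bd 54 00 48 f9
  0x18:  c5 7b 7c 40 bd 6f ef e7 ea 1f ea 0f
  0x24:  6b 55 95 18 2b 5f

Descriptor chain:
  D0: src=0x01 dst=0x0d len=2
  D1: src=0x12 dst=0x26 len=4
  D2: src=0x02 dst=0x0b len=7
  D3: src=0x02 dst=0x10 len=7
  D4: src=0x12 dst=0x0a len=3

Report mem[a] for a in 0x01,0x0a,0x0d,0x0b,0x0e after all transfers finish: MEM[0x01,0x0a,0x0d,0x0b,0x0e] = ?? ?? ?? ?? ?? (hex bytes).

MEM[0x01,0x0a,0x0d,0x0b,0x0e] = f5 a8 a8 18 18

[0] 0x01->0x0d len=2 : f5 ba
[1] 0x12->0x26 len=4 : 25 bd 54 00
[2] 0x02->0x0b len=7 : ba 49 a8 18 38 22 c9
[3] 0x02->0x10 len=7 : ba 49 a8 18 38 22 c9
[4] 0x12->0x0a len=3 : a8 18 38
query mem[0x01]=0xf5, mem[0x0a]=0xa8, mem[0x0d]=0xa8, mem[0x0b]=0x18, mem[0x0e]=0x18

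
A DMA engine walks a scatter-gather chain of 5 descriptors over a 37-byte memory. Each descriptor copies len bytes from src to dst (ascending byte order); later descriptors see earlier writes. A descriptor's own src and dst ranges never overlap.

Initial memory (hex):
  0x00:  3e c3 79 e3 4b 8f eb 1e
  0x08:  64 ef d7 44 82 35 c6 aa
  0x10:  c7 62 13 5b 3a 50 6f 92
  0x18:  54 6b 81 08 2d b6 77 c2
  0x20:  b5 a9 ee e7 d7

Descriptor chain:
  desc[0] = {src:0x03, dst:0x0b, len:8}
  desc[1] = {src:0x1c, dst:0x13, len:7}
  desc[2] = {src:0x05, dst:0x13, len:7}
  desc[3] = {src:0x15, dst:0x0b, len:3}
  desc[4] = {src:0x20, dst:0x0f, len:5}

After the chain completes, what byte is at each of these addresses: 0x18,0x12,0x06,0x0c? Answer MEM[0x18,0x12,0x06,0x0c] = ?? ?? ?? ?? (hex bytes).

MEM[0x18,0x12,0x06,0x0c] = d7 e7 eb 64

[0] 0x03->0x0b len=8 : e3 4b 8f eb 1e 64 ef d7
[1] 0x1c->0x13 len=7 : 2d b6 77 c2 b5 a9 ee
[2] 0x05->0x13 len=7 : 8f eb 1e 64 ef d7 e3
[3] 0x15->0x0b len=3 : 1e 64 ef
[4] 0x20->0x0f len=5 : b5 a9 ee e7 d7
query mem[0x18]=0xd7, mem[0x12]=0xe7, mem[0x06]=0xeb, mem[0x0c]=0x64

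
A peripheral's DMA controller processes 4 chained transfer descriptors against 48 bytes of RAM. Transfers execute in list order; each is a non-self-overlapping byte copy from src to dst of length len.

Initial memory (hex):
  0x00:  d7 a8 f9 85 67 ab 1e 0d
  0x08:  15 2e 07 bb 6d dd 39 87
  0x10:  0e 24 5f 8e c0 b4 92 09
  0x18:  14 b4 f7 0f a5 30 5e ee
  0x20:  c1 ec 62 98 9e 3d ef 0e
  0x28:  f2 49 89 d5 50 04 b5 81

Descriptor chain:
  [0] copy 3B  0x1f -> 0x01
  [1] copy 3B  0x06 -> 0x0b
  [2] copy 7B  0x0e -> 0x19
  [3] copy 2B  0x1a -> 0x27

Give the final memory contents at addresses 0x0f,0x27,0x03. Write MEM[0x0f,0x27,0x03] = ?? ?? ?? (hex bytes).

#0 dst[0x01+3] := {0xee,0xc1,0xec}
#1 dst[0x0b+3] := {0x1e,0x0d,0x15}
#2 dst[0x19+7] := {0x39,0x87,0x0e,0x24,0x5f,0x8e,0xc0}
#3 dst[0x27+2] := {0x87,0x0e}
query mem[0x0f]=0x87, mem[0x27]=0x87, mem[0x03]=0xec

MEM[0x0f,0x27,0x03] = 87 87 ec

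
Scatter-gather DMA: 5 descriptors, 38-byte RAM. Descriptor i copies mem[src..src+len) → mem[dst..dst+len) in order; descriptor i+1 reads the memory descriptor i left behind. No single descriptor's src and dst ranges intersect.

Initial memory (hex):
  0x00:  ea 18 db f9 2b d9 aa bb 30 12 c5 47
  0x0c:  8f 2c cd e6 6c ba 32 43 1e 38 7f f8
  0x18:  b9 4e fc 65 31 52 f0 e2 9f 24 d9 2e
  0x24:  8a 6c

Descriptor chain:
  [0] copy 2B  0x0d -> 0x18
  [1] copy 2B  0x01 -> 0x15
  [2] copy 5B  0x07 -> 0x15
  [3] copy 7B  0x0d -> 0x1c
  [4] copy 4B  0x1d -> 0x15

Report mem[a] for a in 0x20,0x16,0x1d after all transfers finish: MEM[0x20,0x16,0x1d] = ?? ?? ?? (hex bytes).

  after D0: wrote 2B at 0x18 = 2ccd
  after D1: wrote 2B at 0x15 = 18db
  after D2: wrote 5B at 0x15 = bb3012c547
  after D3: wrote 7B at 0x1c = 2ccde66cba3243
  after D4: wrote 4B at 0x15 = cde66cba
query mem[0x20]=0xba, mem[0x16]=0xe6, mem[0x1d]=0xcd

MEM[0x20,0x16,0x1d] = ba e6 cd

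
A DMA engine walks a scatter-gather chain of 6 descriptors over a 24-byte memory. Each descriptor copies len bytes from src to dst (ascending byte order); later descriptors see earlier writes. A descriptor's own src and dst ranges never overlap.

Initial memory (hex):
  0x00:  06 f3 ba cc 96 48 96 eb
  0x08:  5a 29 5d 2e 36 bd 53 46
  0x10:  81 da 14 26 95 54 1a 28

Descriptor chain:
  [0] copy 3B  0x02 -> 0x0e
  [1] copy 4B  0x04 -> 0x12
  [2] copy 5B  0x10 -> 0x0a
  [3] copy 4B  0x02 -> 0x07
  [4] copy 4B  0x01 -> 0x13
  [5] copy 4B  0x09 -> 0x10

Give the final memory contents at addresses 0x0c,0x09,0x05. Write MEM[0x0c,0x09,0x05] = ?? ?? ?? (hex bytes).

[0] 0x02->0x0e len=3 : ba cc 96
[1] 0x04->0x12 len=4 : 96 48 96 eb
[2] 0x10->0x0a len=5 : 96 da 96 48 96
[3] 0x02->0x07 len=4 : ba cc 96 48
[4] 0x01->0x13 len=4 : f3 ba cc 96
[5] 0x09->0x10 len=4 : 96 48 da 96
query mem[0x0c]=0x96, mem[0x09]=0x96, mem[0x05]=0x48

MEM[0x0c,0x09,0x05] = 96 96 48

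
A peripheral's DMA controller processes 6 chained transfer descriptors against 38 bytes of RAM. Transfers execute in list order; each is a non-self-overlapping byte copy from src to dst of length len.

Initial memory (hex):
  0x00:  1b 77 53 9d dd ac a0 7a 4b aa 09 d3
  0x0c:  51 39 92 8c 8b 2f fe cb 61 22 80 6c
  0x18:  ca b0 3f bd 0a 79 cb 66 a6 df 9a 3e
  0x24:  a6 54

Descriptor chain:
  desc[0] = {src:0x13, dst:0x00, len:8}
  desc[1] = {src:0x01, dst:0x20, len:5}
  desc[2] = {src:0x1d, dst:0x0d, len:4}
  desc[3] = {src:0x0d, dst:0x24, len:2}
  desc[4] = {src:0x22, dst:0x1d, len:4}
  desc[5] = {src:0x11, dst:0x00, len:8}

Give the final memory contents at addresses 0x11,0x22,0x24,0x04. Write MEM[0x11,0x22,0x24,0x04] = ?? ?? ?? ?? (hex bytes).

  after D0: wrote 8B at 0x00 = cb6122806ccab03f
  after D1: wrote 5B at 0x20 = 6122806cca
  after D2: wrote 4B at 0x0d = 79cb6661
  after D3: wrote 2B at 0x24 = 79cb
  after D4: wrote 4B at 0x1d = 806c79cb
  after D5: wrote 8B at 0x00 = 2ffecb6122806cca
query mem[0x11]=0x2f, mem[0x22]=0x80, mem[0x24]=0x79, mem[0x04]=0x22

MEM[0x11,0x22,0x24,0x04] = 2f 80 79 22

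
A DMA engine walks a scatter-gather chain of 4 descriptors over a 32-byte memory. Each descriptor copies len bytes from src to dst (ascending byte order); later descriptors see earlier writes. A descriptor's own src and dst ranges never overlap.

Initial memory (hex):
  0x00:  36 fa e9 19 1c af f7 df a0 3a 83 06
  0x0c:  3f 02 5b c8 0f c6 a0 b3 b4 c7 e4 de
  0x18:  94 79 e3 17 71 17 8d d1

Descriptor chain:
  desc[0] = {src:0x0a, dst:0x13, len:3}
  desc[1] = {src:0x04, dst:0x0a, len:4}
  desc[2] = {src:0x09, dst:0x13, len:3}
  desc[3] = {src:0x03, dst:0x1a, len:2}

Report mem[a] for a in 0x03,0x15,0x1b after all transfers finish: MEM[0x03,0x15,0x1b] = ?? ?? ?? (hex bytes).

MEM[0x03,0x15,0x1b] = 19 af 1c

  after D0: wrote 3B at 0x13 = 83063f
  after D1: wrote 4B at 0x0a = 1caff7df
  after D2: wrote 3B at 0x13 = 3a1caf
  after D3: wrote 2B at 0x1a = 191c
query mem[0x03]=0x19, mem[0x15]=0xaf, mem[0x1b]=0x1c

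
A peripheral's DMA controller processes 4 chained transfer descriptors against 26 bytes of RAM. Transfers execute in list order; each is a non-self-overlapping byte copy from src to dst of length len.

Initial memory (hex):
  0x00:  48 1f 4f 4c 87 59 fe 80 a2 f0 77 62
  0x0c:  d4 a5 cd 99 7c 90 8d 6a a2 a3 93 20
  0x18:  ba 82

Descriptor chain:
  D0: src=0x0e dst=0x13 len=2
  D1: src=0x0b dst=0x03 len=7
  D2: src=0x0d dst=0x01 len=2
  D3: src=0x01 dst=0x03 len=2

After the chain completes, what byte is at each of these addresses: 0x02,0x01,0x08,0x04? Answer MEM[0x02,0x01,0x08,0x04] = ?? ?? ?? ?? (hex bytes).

MEM[0x02,0x01,0x08,0x04] = cd a5 7c cd

#0 dst[0x13+2] := {0xcd,0x99}
#1 dst[0x03+7] := {0x62,0xd4,0xa5,0xcd,0x99,0x7c,0x90}
#2 dst[0x01+2] := {0xa5,0xcd}
#3 dst[0x03+2] := {0xa5,0xcd}
query mem[0x02]=0xcd, mem[0x01]=0xa5, mem[0x08]=0x7c, mem[0x04]=0xcd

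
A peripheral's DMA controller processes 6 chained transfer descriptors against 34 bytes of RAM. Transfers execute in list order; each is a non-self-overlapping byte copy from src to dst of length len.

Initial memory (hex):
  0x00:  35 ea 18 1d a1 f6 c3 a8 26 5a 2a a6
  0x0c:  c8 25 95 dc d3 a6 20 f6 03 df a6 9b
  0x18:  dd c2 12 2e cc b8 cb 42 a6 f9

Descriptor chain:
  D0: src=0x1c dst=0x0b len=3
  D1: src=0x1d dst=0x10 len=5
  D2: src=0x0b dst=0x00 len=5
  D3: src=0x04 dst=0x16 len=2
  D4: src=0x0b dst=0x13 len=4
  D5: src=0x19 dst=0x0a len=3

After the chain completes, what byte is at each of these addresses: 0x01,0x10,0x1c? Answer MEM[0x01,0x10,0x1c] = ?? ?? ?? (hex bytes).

MEM[0x01,0x10,0x1c] = b8 b8 cc

D0: mem[0x0b..0x0d] <- [cc b8 cb]
D1: mem[0x10..0x14] <- [b8 cb 42 a6 f9]
D2: mem[0x00..0x04] <- [cc b8 cb 95 dc]
D3: mem[0x16..0x17] <- [dc f6]
D4: mem[0x13..0x16] <- [cc b8 cb 95]
D5: mem[0x0a..0x0c] <- [c2 12 2e]
query mem[0x01]=0xb8, mem[0x10]=0xb8, mem[0x1c]=0xcc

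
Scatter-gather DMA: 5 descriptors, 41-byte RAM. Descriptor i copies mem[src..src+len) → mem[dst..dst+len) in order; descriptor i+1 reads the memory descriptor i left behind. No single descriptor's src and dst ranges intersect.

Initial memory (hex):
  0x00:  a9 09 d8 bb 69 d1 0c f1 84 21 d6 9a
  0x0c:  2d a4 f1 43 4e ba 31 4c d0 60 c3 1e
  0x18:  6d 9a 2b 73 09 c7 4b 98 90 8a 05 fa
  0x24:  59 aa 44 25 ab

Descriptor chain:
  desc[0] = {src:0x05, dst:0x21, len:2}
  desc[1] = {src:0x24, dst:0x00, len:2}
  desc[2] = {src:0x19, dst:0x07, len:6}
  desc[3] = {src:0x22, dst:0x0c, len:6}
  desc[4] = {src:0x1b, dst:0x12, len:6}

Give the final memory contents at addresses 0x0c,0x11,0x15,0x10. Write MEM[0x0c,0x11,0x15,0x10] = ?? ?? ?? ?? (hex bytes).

D0: mem[0x21..0x22] <- [d1 0c]
D1: mem[0x00..0x01] <- [59 aa]
D2: mem[0x07..0x0c] <- [9a 2b 73 09 c7 4b]
D3: mem[0x0c..0x11] <- [0c fa 59 aa 44 25]
D4: mem[0x12..0x17] <- [73 09 c7 4b 98 90]
query mem[0x0c]=0x0c, mem[0x11]=0x25, mem[0x15]=0x4b, mem[0x10]=0x44

MEM[0x0c,0x11,0x15,0x10] = 0c 25 4b 44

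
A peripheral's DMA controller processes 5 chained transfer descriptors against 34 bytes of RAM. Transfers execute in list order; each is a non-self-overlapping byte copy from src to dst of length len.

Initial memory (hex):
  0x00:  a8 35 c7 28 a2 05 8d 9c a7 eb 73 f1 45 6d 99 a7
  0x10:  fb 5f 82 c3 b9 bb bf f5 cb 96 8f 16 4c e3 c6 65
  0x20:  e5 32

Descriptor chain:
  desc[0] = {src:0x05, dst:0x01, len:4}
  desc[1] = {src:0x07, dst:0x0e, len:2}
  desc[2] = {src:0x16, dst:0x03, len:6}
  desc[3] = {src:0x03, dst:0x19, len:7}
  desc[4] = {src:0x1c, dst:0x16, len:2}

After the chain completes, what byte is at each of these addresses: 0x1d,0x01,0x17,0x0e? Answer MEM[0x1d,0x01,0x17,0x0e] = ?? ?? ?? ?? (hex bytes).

MEM[0x1d,0x01,0x17,0x0e] = 8f 05 8f 9c

  after D0: wrote 4B at 0x01 = 058d9ca7
  after D1: wrote 2B at 0x0e = 9ca7
  after D2: wrote 6B at 0x03 = bff5cb968f16
  after D3: wrote 7B at 0x19 = bff5cb968f16eb
  after D4: wrote 2B at 0x16 = 968f
query mem[0x1d]=0x8f, mem[0x01]=0x05, mem[0x17]=0x8f, mem[0x0e]=0x9c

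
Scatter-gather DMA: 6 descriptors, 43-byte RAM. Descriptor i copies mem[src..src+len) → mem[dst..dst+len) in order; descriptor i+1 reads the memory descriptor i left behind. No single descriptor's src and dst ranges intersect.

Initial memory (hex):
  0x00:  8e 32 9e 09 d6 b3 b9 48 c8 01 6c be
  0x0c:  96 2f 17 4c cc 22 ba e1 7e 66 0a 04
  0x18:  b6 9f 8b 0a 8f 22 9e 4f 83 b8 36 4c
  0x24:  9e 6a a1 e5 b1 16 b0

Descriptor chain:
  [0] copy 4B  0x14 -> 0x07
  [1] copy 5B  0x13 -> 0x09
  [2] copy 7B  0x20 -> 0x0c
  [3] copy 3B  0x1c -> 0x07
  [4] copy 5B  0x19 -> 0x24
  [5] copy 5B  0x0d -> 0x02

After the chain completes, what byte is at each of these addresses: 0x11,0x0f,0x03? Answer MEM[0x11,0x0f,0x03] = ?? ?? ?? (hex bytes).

MEM[0x11,0x0f,0x03] = 6a 4c 36

#0 dst[0x07+4] := {0x7e,0x66,0x0a,0x04}
#1 dst[0x09+5] := {0xe1,0x7e,0x66,0x0a,0x04}
#2 dst[0x0c+7] := {0x83,0xb8,0x36,0x4c,0x9e,0x6a,0xa1}
#3 dst[0x07+3] := {0x8f,0x22,0x9e}
#4 dst[0x24+5] := {0x9f,0x8b,0x0a,0x8f,0x22}
#5 dst[0x02+5] := {0xb8,0x36,0x4c,0x9e,0x6a}
query mem[0x11]=0x6a, mem[0x0f]=0x4c, mem[0x03]=0x36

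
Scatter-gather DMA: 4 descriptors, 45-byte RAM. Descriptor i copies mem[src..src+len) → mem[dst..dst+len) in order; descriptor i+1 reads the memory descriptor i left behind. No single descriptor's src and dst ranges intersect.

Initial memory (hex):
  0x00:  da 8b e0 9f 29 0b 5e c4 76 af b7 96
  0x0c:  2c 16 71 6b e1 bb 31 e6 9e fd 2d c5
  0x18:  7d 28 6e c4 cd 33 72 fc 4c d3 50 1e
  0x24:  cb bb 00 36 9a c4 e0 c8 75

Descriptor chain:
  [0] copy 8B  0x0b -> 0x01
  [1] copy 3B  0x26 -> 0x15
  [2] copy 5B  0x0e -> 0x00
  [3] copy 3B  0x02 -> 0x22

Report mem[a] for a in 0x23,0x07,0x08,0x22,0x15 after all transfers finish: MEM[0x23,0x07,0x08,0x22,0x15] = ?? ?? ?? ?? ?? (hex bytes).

MEM[0x23,0x07,0x08,0x22,0x15] = bb bb 31 e1 00

#0 dst[0x01+8] := {0x96,0x2c,0x16,0x71,0x6b,0xe1,0xbb,0x31}
#1 dst[0x15+3] := {0x00,0x36,0x9a}
#2 dst[0x00+5] := {0x71,0x6b,0xe1,0xbb,0x31}
#3 dst[0x22+3] := {0xe1,0xbb,0x31}
query mem[0x23]=0xbb, mem[0x07]=0xbb, mem[0x08]=0x31, mem[0x22]=0xe1, mem[0x15]=0x00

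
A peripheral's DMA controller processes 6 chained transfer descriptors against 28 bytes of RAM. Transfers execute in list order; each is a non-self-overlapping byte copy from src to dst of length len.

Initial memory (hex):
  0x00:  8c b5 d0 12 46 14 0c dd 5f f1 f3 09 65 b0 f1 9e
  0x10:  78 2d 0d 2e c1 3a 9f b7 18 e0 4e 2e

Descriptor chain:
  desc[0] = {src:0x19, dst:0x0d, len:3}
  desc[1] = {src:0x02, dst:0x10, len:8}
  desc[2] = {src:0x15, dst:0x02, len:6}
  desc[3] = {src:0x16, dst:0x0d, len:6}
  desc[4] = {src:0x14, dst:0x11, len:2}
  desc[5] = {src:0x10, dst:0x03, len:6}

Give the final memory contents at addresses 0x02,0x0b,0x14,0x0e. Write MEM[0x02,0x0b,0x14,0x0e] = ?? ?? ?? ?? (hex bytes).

#0 dst[0x0d+3] := {0xe0,0x4e,0x2e}
#1 dst[0x10+8] := {0xd0,0x12,0x46,0x14,0x0c,0xdd,0x5f,0xf1}
#2 dst[0x02+6] := {0xdd,0x5f,0xf1,0x18,0xe0,0x4e}
#3 dst[0x0d+6] := {0x5f,0xf1,0x18,0xe0,0x4e,0x2e}
#4 dst[0x11+2] := {0x0c,0xdd}
#5 dst[0x03+6] := {0xe0,0x0c,0xdd,0x14,0x0c,0xdd}
query mem[0x02]=0xdd, mem[0x0b]=0x09, mem[0x14]=0x0c, mem[0x0e]=0xf1

MEM[0x02,0x0b,0x14,0x0e] = dd 09 0c f1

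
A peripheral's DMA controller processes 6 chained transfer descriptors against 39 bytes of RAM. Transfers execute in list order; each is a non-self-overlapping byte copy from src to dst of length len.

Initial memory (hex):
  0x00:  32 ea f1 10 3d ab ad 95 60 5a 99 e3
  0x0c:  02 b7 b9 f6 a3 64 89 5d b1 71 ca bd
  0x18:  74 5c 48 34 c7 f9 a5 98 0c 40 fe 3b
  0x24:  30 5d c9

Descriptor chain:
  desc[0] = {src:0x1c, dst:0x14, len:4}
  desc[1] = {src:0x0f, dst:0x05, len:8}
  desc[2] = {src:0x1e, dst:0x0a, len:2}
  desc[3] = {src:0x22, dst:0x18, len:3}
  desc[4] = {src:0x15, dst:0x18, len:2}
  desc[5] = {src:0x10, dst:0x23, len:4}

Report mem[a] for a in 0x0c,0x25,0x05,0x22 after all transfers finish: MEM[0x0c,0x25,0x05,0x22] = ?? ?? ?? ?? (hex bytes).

[0] 0x1c->0x14 len=4 : c7 f9 a5 98
[1] 0x0f->0x05 len=8 : f6 a3 64 89 5d c7 f9 a5
[2] 0x1e->0x0a len=2 : a5 98
[3] 0x22->0x18 len=3 : fe 3b 30
[4] 0x15->0x18 len=2 : f9 a5
[5] 0x10->0x23 len=4 : a3 64 89 5d
query mem[0x0c]=0xa5, mem[0x25]=0x89, mem[0x05]=0xf6, mem[0x22]=0xfe

MEM[0x0c,0x25,0x05,0x22] = a5 89 f6 fe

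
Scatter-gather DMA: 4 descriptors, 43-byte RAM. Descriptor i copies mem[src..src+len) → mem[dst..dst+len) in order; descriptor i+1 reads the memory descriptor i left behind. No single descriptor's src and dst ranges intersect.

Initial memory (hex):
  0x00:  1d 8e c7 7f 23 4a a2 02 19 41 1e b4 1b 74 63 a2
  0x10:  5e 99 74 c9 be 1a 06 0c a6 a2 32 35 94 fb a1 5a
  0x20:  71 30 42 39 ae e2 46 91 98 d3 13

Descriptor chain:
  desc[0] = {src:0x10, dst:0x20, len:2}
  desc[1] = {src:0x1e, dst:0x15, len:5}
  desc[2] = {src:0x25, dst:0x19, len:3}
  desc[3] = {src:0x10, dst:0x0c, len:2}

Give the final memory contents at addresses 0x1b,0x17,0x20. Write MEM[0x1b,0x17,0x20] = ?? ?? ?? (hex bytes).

MEM[0x1b,0x17,0x20] = 91 5e 5e

D0: mem[0x20..0x21] <- [5e 99]
D1: mem[0x15..0x19] <- [a1 5a 5e 99 42]
D2: mem[0x19..0x1b] <- [e2 46 91]
D3: mem[0x0c..0x0d] <- [5e 99]
query mem[0x1b]=0x91, mem[0x17]=0x5e, mem[0x20]=0x5e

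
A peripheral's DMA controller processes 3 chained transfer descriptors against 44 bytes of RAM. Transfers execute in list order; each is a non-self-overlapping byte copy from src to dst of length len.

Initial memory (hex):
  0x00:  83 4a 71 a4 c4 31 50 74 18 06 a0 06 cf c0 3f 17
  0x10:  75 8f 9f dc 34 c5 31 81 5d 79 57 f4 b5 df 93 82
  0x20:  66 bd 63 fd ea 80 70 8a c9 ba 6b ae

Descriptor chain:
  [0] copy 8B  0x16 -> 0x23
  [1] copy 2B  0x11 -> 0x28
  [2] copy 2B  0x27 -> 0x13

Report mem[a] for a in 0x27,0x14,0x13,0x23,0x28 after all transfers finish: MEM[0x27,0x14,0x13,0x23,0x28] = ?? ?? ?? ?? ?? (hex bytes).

MEM[0x27,0x14,0x13,0x23,0x28] = 57 8f 57 31 8f

  after D0: wrote 8B at 0x23 = 31815d7957f4b5df
  after D1: wrote 2B at 0x28 = 8f9f
  after D2: wrote 2B at 0x13 = 578f
query mem[0x27]=0x57, mem[0x14]=0x8f, mem[0x13]=0x57, mem[0x23]=0x31, mem[0x28]=0x8f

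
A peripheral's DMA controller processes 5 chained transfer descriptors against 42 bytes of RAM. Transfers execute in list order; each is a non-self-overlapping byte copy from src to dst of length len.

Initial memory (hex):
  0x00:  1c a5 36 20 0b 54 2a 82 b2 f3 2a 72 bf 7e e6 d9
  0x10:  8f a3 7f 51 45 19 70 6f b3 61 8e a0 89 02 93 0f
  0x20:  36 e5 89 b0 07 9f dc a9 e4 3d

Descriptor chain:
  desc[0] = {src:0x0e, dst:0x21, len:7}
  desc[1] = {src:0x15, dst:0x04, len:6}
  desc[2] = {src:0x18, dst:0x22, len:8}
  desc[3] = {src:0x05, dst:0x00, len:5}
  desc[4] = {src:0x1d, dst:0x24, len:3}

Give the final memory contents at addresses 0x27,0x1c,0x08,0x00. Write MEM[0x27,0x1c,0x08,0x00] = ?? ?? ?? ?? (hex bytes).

MEM[0x27,0x1c,0x08,0x00] = 02 89 61 70

[0] 0x0e->0x21 len=7 : e6 d9 8f a3 7f 51 45
[1] 0x15->0x04 len=6 : 19 70 6f b3 61 8e
[2] 0x18->0x22 len=8 : b3 61 8e a0 89 02 93 0f
[3] 0x05->0x00 len=5 : 70 6f b3 61 8e
[4] 0x1d->0x24 len=3 : 02 93 0f
query mem[0x27]=0x02, mem[0x1c]=0x89, mem[0x08]=0x61, mem[0x00]=0x70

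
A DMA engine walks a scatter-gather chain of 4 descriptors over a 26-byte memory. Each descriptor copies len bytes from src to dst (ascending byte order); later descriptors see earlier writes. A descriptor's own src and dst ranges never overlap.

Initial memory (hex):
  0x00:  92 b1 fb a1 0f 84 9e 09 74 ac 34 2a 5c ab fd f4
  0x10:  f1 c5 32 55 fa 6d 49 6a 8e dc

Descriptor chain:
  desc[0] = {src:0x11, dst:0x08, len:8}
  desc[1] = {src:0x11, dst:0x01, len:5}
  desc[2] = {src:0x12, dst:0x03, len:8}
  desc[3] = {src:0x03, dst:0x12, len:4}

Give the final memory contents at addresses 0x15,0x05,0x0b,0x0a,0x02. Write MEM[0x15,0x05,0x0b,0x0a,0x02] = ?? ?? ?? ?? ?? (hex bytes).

  after D0: wrote 8B at 0x08 = c53255fa6d496a8e
  after D1: wrote 5B at 0x01 = c53255fa6d
  after D2: wrote 8B at 0x03 = 3255fa6d496a8edc
  after D3: wrote 4B at 0x12 = 3255fa6d
query mem[0x15]=0x6d, mem[0x05]=0xfa, mem[0x0b]=0xfa, mem[0x0a]=0xdc, mem[0x02]=0x32

MEM[0x15,0x05,0x0b,0x0a,0x02] = 6d fa fa dc 32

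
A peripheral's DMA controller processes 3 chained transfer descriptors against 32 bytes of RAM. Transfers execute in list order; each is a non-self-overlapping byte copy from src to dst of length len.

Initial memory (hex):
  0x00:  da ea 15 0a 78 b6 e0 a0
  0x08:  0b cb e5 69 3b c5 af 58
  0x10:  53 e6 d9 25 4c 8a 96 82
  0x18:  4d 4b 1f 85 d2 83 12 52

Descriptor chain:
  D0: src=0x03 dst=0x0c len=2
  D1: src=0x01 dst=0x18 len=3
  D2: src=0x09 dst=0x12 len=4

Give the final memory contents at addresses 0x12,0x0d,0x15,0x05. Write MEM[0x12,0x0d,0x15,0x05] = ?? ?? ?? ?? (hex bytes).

#0 dst[0x0c+2] := {0x0a,0x78}
#1 dst[0x18+3] := {0xea,0x15,0x0a}
#2 dst[0x12+4] := {0xcb,0xe5,0x69,0x0a}
query mem[0x12]=0xcb, mem[0x0d]=0x78, mem[0x15]=0x0a, mem[0x05]=0xb6

MEM[0x12,0x0d,0x15,0x05] = cb 78 0a b6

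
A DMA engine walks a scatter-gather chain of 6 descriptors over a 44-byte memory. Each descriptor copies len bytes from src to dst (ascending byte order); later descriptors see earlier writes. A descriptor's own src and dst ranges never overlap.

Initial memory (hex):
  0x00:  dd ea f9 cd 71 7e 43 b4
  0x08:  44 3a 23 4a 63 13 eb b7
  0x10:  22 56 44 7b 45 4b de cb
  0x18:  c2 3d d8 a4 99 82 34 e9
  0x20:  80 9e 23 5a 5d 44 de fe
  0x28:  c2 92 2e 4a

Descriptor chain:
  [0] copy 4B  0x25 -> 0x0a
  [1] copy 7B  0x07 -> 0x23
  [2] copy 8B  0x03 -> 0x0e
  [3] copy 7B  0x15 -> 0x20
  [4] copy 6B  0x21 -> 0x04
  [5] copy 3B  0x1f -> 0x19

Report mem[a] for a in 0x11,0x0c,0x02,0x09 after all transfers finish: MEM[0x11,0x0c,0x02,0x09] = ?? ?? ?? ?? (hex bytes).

D0: mem[0x0a..0x0d] <- [44 de fe c2]
D1: mem[0x23..0x29] <- [b4 44 3a 44 de fe c2]
D2: mem[0x0e..0x15] <- [cd 71 7e 43 b4 44 3a 44]
D3: mem[0x20..0x26] <- [44 de cb c2 3d d8 a4]
D4: mem[0x04..0x09] <- [de cb c2 3d d8 a4]
D5: mem[0x19..0x1b] <- [e9 44 de]
query mem[0x11]=0x43, mem[0x0c]=0xfe, mem[0x02]=0xf9, mem[0x09]=0xa4

MEM[0x11,0x0c,0x02,0x09] = 43 fe f9 a4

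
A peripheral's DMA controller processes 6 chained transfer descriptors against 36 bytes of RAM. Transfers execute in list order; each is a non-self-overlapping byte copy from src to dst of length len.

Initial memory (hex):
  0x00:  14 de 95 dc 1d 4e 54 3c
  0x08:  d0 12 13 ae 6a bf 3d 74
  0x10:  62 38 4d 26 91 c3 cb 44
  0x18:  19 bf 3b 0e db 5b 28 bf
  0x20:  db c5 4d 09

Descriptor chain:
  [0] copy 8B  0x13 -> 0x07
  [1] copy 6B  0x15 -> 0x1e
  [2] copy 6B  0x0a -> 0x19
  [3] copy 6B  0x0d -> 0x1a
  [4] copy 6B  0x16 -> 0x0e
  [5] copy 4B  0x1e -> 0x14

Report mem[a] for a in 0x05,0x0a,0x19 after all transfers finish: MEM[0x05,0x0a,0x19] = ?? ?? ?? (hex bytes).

[0] 0x13->0x07 len=8 : 26 91 c3 cb 44 19 bf 3b
[1] 0x15->0x1e len=6 : c3 cb 44 19 bf 3b
[2] 0x0a->0x19 len=6 : cb 44 19 bf 3b 74
[3] 0x0d->0x1a len=6 : bf 3b 74 62 38 4d
[4] 0x16->0x0e len=6 : cb 44 19 cb bf 3b
[5] 0x1e->0x14 len=4 : 38 4d 44 19
query mem[0x05]=0x4e, mem[0x0a]=0xcb, mem[0x19]=0xcb

MEM[0x05,0x0a,0x19] = 4e cb cb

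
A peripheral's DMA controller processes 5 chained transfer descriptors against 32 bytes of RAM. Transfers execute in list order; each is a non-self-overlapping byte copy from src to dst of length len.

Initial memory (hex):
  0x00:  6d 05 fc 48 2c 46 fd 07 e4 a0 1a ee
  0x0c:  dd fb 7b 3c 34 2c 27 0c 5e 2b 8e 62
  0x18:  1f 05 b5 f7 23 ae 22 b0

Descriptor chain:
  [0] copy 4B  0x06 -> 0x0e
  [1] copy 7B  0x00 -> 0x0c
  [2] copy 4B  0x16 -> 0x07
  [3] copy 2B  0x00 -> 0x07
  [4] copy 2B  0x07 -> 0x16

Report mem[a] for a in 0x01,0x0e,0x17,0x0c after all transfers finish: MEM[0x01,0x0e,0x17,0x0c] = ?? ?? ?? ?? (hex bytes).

D0: mem[0x0e..0x11] <- [fd 07 e4 a0]
D1: mem[0x0c..0x12] <- [6d 05 fc 48 2c 46 fd]
D2: mem[0x07..0x0a] <- [8e 62 1f 05]
D3: mem[0x07..0x08] <- [6d 05]
D4: mem[0x16..0x17] <- [6d 05]
query mem[0x01]=0x05, mem[0x0e]=0xfc, mem[0x17]=0x05, mem[0x0c]=0x6d

MEM[0x01,0x0e,0x17,0x0c] = 05 fc 05 6d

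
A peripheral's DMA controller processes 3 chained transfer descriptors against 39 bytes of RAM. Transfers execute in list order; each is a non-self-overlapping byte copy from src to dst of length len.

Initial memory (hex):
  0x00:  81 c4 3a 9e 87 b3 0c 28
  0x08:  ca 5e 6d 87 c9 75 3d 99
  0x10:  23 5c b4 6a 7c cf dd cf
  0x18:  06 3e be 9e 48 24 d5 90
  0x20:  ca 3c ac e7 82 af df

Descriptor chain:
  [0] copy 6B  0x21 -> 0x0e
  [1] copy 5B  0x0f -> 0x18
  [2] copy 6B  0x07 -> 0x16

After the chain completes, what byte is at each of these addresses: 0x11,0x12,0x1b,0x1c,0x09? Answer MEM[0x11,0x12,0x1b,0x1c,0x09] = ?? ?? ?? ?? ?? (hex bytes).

MEM[0x11,0x12,0x1b,0x1c,0x09] = 82 af c9 df 5e

D0: mem[0x0e..0x13] <- [3c ac e7 82 af df]
D1: mem[0x18..0x1c] <- [ac e7 82 af df]
D2: mem[0x16..0x1b] <- [28 ca 5e 6d 87 c9]
query mem[0x11]=0x82, mem[0x12]=0xaf, mem[0x1b]=0xc9, mem[0x1c]=0xdf, mem[0x09]=0x5e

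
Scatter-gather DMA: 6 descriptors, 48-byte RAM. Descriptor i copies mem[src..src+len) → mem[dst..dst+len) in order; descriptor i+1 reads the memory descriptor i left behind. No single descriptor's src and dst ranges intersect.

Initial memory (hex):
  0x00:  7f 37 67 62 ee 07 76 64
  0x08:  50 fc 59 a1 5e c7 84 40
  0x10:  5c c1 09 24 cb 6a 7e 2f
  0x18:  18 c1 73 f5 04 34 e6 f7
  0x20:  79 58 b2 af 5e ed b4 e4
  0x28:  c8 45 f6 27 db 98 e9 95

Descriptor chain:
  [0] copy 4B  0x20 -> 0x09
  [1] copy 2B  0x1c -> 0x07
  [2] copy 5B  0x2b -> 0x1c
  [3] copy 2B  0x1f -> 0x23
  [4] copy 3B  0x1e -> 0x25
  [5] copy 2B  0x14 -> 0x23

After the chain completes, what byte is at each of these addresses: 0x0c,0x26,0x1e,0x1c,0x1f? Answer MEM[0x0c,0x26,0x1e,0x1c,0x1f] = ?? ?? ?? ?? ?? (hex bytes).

  after D0: wrote 4B at 0x09 = 7958b2af
  after D1: wrote 2B at 0x07 = 0434
  after D2: wrote 5B at 0x1c = 27db98e995
  after D3: wrote 2B at 0x23 = e995
  after D4: wrote 3B at 0x25 = 98e995
  after D5: wrote 2B at 0x23 = cb6a
query mem[0x0c]=0xaf, mem[0x26]=0xe9, mem[0x1e]=0x98, mem[0x1c]=0x27, mem[0x1f]=0xe9

MEM[0x0c,0x26,0x1e,0x1c,0x1f] = af e9 98 27 e9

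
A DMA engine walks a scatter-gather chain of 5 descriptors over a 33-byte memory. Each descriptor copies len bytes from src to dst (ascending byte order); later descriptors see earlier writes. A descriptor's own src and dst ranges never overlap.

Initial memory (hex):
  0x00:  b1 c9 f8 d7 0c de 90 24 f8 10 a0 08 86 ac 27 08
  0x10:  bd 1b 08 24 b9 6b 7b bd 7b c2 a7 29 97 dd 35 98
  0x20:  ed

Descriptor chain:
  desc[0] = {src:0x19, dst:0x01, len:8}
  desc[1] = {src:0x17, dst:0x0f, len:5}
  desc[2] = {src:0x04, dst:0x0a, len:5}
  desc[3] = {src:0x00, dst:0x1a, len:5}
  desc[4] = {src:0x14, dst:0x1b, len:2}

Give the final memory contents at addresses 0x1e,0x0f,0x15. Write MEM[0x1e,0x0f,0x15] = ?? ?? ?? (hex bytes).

MEM[0x1e,0x0f,0x15] = 97 bd 6b

#0 dst[0x01+8] := {0xc2,0xa7,0x29,0x97,0xdd,0x35,0x98,0xed}
#1 dst[0x0f+5] := {0xbd,0x7b,0xc2,0xa7,0x29}
#2 dst[0x0a+5] := {0x97,0xdd,0x35,0x98,0xed}
#3 dst[0x1a+5] := {0xb1,0xc2,0xa7,0x29,0x97}
#4 dst[0x1b+2] := {0xb9,0x6b}
query mem[0x1e]=0x97, mem[0x0f]=0xbd, mem[0x15]=0x6b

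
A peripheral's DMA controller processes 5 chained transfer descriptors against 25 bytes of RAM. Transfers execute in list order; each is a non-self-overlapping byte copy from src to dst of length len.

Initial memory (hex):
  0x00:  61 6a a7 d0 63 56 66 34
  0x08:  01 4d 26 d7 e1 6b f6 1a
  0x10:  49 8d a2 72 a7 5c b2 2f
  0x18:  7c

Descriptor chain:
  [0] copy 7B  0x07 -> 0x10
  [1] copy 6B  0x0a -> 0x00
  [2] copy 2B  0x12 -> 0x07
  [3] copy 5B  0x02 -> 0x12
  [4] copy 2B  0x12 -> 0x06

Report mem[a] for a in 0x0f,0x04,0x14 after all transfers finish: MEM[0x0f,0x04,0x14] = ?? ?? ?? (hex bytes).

MEM[0x0f,0x04,0x14] = 1a f6 f6

  after D0: wrote 7B at 0x10 = 34014d26d7e16b
  after D1: wrote 6B at 0x00 = 26d7e16bf61a
  after D2: wrote 2B at 0x07 = 4d26
  after D3: wrote 5B at 0x12 = e16bf61a66
  after D4: wrote 2B at 0x06 = e16b
query mem[0x0f]=0x1a, mem[0x04]=0xf6, mem[0x14]=0xf6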